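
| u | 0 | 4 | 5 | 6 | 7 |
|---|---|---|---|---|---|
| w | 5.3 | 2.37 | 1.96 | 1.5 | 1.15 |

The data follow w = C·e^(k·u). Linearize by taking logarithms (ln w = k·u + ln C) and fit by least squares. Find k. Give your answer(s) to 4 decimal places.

k = -0.2146

Let Y = ln w. Fitting Y = k·u + ln C by least squares:
Sums: Σu = 22.0000, Σ(u)² = 126.0000, Σln w = 3.7488, Σu·ln w = 10.2274.
Normal system: [[126.0000, 22.0000]; [22.0000, 5]]·[k, ln C]ᵀ = [10.2274, 3.7488]ᵀ.
Slope k = (n·Σu·ln w − Σu·Σln w)/(n·Σ(u)² − (Σu)²) = (5·10.2274 − 22.0000·3.7488)/146.0000 = -0.21463; ln C = (Σln w − k·Σu)/n = 1.69412.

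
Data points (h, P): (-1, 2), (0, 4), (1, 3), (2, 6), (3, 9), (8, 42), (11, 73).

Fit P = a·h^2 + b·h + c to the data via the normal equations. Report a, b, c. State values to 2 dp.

Normal-equation sums: Σh^2·h^2 = 18836, Σh^2·h = 1878, Σh^2 = 200, Σh·h = 200, Σh = 24, Σ1 = 7.
Right-hand side: Σh^2·P = 11631, Σh·P = 1179, ΣP = 139.
So XᵀX·[a, b, c]ᵀ = XᵀP: [[18836, 1878, 200]; [1878, 200, 24]; [200, 24, 7]]·[a, b, c]ᵀ = [11631, 1179, 139]ᵀ.
Inverting the 3×3 Gram matrix, [a, b, c]ᵀ = [224509/430738, 296343/430738, 561325/215369]ᵀ.

a = 0.52, b = 0.69, c = 2.61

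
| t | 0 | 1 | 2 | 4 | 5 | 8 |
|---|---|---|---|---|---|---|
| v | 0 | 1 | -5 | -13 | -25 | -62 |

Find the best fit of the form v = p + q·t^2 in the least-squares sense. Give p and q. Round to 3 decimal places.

p = 0.606, q = -0.979

MᵀM·[p, q]ᵀ = Mᵀv reads: 6·p + 110·q = -104;  110·p + 4994·q = -4820.
(Σ1 = 6, Σt^2 = 110, Σt^2·t^2 = 4994, Σv = -104, Σt^2·v = -4820.)
Δ = 6·4994 − 110² = 17864.
p = ((-104)·4994 − 110·(-4820))/17864 = 123/203; q = (6·(-4820) − 110·(-104))/17864 = -2185/2233.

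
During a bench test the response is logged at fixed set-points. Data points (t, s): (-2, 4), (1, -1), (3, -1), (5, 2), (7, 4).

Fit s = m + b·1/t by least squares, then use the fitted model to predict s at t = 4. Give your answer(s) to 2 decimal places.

ŝ = 1.55

Setting ∂/∂m … = 0 gives: 5·m + (247/210)·b = 8;  (247/210)·m + (62689/44100)·b = -248/105.
Determinant 5·(62689/44100) − (247/210)² = 63109/11025.
m = (8·(62689/44100) − (247/210)·(-248/105))/(63109/11025) = 156006/63109; b = (5·(-248/105) − (247/210)·8)/(63109/11025) = -233940/63109.
At t = 4: ŝ = (156006/63109)·(1) + (-233940/63109)·(1/4) = 97521/63109.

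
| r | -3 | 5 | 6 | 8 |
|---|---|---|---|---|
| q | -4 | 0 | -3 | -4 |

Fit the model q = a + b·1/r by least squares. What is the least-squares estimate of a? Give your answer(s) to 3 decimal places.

Normal-equation sums: Σ1 = 4, Σ1/r = 19/120, Σ1/r·1/r = 2801/14400.
Right-hand side: Σq = -11, Σ1/r·q = 1/3.
MᵀM·[a, b]ᵀ = Mᵀq becomes [[4, 19/120]; [19/120, 2801/14400]]·[a, b]ᵀ = [-11, 1/3]ᵀ.
Eliminating b: (2801/14400)·(row 1) − (19/120)·(row 2) gives (10843/14400)·a = (2801/14400)·(-11) − (19/120)·(1/3) = -31571/14400, so a = -31571/10843.
Then b = ((1/3) − (19/120)·(-31571/10843))/(2801/14400) = 44280/10843.

a = -2.912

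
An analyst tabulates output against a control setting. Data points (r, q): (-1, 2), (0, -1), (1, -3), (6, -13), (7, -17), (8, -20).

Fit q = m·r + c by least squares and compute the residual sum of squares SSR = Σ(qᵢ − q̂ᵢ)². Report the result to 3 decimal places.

SSR = 3.269

From the data, Σr·r = 151, Σr = 21, Σ1 = 6.
Moment sums: Σr·q = -362, Σq = -52.
XᵀX·[m, c]ᵀ = Xᵀq becomes [[151, 21]; [21, 6]]·[m, c]ᵀ = [-362, -52]ᵀ.
Δ = 151·6 − 21² = 465.
m = ((-362)·6 − 21·(-52))/465 = -72/31; c = (151·(-52) − 21·(-362))/465 = -50/93.
Residuals: 20/93, -43/93, -13/93, 137/93, -19/93, -82/93; SSR = 304/93.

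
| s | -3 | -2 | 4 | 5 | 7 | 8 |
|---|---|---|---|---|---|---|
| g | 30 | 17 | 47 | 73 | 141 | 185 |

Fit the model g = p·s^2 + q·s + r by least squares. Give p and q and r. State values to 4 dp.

p = 2.9052, q = -0.5629, r = 3.0884

Compute the Gram sums: Σs^2·s^2 = 7475, Σs^2·s = 1009, Σs^2 = 167, Σs·s = 167, Σs = 19, Σ1 = 6.
For Aᵀg: Σs^2·g = 21664, Σs·g = 2896, Σg = 493.
Normal equations: [[7475, 1009, 167]; [1009, 167, 19]; [167, 19, 6]]·[p, q, r]ᵀ = [21664, 2896, 493]ᵀ.
Row-reducing yields p = 622637/214320, q = -120637/214320, r = 110319/35720.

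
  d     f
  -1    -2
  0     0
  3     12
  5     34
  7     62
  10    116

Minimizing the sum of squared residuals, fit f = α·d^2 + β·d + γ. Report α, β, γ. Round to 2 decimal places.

α = 0.98, β = 1.98, γ = -0.85

Compute the Gram sums: Σd^2·d^2 = 13108, Σd^2·d = 1494, Σd^2 = 184, Σd·d = 184, Σd = 24, Σ1 = 6.
And Σd^2·f = 15594, Σd·f = 1802, Σf = 222.
AᵀA·[α, β, γ]ᵀ = Aᵀf becomes [[13108, 1494, 184]; [1494, 184, 24]; [184, 24, 6]]·[α, β, γ]ᵀ = [15594, 1802, 222]ᵀ.
Row-reducing yields α = 60267/61789, β = 122645/61789, γ = -52575/61789.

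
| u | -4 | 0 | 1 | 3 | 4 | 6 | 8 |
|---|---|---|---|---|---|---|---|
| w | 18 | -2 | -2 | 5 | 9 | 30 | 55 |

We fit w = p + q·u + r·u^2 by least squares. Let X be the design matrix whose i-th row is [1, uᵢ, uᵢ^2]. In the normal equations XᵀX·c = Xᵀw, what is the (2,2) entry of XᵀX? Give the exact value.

142

Row 2 ↔ basis u, column 2 ↔ basis u, so (XᵀX)_{2,2} = Σᵢ (u)·(u) = (-4)·(-4) + (0)·(0) + (1)·(1) + (3)·(3) + (4)·(4) + (6)·(6) + (8)·(8) = 142.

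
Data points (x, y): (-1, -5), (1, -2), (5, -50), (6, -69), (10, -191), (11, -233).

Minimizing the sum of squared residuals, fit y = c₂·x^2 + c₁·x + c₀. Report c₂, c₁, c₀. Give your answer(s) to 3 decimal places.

c₂ = -1.940, c₁ = 0.396, c₀ = -1.939

From the data, Σx^2·x^2 = 26564, Σx^2·x = 2672, Σx^2 = 284, Σx·x = 284, Σx = 32, Σ1 = 6.
And Σx^2·y = -51034, Σx·y = -5134, Σy = -550.
MᵀM·[c₂, c₁, c₀]ᵀ = Mᵀy becomes [[26564, 2672, 284]; [2672, 284, 32]; [284, 32, 6]]·[c₂, c₁, c₀]ᵀ = [-51034, -5134, -550]ᵀ.
Row-reducing yields c₂ = -35813/18458, c₁ = 7303/18458, c₀ = -17892/9229.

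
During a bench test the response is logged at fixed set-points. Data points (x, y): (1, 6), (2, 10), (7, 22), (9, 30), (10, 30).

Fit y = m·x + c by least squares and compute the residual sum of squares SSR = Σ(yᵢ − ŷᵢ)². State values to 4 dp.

SSR = 5.5090

From the data, Σx·x = 235, Σx = 29, Σ1 = 5.
For Mᵀy: Σx·y = 750, Σy = 98.
MᵀM·[m, c]ᵀ = Mᵀy becomes [[235, 29]; [29, 5]]·[m, c]ᵀ = [750, 98]ᵀ.
Δ = 235·5 − 29² = 334.
m = (750·5 − 29·98)/334 = 454/167; c = (235·98 − 29·750)/334 = 640/167.
Residuals: -92/167, 122/167, -144/167, 284/167, -170/167; SSR = 920/167.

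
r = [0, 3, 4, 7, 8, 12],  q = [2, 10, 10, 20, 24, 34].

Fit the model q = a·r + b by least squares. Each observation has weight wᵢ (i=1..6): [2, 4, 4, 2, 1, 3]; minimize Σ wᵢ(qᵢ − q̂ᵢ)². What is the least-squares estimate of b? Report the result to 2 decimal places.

MᵀWM·[a, b]ᵀ = MᵀWq reads: 694·a + 86·b = 1976;  86·a + 16·b = 250.
(Σwᵢ·r·r = 694, Σwᵢ·r = 86, Σwᵢ·1 = 16, Σwᵢ·r·q = 1976, Σwᵢ·q = 250.)
Δ = 694·16 − 86² = 3708.
a = (1976·16 − 86·250)/3708 = 281/103; b = (694·250 − 86·1976)/3708 = 99/103.

b = 0.96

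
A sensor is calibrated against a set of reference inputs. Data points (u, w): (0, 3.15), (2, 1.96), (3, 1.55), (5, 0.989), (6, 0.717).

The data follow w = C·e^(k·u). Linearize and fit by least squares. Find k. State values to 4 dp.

Let Y = ln w. Fitting Y = k·u + ln C by least squares:
XᵀX = [[74.0000, 16.0000]; [16.0000, 5]], rhs = [0.6093, 1.9149]ᵀ  (here Σu = 16.0000, Σ(u)² = 74.0000, Σln w = 1.9149, Σu·ln w = 0.6093).
Solving (det = 114.0000): k = -0.24203, ln C = 1.15747.

k = -0.2420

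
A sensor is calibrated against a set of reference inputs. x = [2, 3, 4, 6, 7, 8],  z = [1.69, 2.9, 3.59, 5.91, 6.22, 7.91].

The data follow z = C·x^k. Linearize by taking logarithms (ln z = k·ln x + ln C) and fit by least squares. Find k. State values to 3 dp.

Taking logs, ln z = k·ln x + ln C, so regress ln z on ln x.
Over the data: Σln x = 8.9952, Σ(ln x)² = 14.9303, Σln z = 8.5401, Σln x·ln z = 14.3459.
Normal system: [[14.9303, 8.9952]; [8.9952, 6]]·[k, ln C]ᵀ = [14.3459, 8.5401]ᵀ.
Slope k = (n·Σln x·ln z − Σln x·Σln z)/(n·Σ(ln x)² − (Σln x)²) = (6·14.3459 − 8.9952·8.5401)/8.6686 = 1.06768; ln C = (Σln z − k·Σln x)/n = -0.17730.

k = 1.068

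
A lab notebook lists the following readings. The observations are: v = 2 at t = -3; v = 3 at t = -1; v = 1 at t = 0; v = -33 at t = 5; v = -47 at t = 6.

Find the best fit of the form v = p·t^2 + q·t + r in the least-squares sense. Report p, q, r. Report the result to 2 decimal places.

Compute the Gram sums: Σt^2·t^2 = 2003, Σt^2·t = 313, Σt^2 = 71, Σt·t = 71, Σt = 7, Σ1 = 5.
Right-hand side: Σt^2·v = -2496, Σt·v = -456, Σv = -74.
So XᵀX·[p, q, r]ᵀ = Xᵀv: [[2003, 313, 71]; [313, 71, 7]; [71, 7, 5]]·[p, q, r]ᵀ = [-2496, -456, -74]ᵀ.
Row-reducing yields p = -5489/6357, q = -17447/6357, r = 2762/2119.

p = -0.86, q = -2.74, r = 1.30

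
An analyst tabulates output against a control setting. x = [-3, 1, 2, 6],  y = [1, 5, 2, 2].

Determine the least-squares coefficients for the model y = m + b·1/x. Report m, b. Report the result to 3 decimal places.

m = 1.559, b = 2.824

From the data, Σ1 = 4, Σ1/x = 4/3, Σ1/x·1/x = 25/18.
Moment sums: Σy = 10, Σ1/x·y = 6.
Eliminating b: (25/18)·(row 1) − (4/3)·(row 2) gives (34/9)·m = (25/18)·10 − (4/3)·6 = 53/9, so m = 53/34.
Then b = (6 − (4/3)·(53/34))/(25/18) = 48/17.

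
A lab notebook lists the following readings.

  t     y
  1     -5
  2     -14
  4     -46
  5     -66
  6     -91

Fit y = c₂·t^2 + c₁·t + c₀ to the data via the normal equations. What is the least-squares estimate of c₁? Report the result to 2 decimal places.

Entries of MᵀM: Σt^2·t^2 = 2194, Σt^2·t = 414, Σt^2 = 82, Σt·t = 82, Σt = 18, Σ1 = 5.
Right-hand side: Σt^2·y = -5723, Σt·y = -1093, Σy = -222.
Normal equations: [[2194, 414, 82]; [414, 82, 18]; [82, 18, 5]]·[c₂, c₁, c₀]ᵀ = [-5723, -1093, -222]ᵀ.
Row-reducing yields c₂ = -569/308, c₁ = -121/28, c₀ = 16/11.

c₁ = -4.32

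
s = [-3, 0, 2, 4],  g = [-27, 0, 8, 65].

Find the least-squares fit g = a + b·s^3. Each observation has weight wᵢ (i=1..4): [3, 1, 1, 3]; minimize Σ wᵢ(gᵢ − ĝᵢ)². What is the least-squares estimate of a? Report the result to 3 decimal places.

Compute the Gram sums: Σwᵢ·1 = 8, Σwᵢ·s^3 = 119, Σwᵢ·s^3·s^3 = 14539.
And Σwᵢ·g = 122, Σwᵢ·s^3·g = 14731.
MᵀWM·[a, b]ᵀ = MᵀWg becomes [[8, 119]; [119, 14539]]·[a, b]ᵀ = [122, 14731]ᵀ.
Δ = 8·14539 − 119² = 102151.
a = (122·14539 − 119·14731)/102151 = 2967/14593; b = (8·14731 − 119·122)/102151 = 103330/102151.

a = 0.203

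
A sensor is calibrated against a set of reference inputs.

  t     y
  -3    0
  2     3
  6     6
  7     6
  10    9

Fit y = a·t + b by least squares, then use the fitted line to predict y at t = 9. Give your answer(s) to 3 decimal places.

Forming XᵀX = [[198, 22]; [22, 5]] and Xᵀy = [174, 24]ᵀ gives XᵀX·[a, b]ᵀ = Xᵀy.
Eliminating b: 5·(row 1) − 22·(row 2) gives 506·a = 5·174 − 22·24 = 342, so a = 171/253.
Then b = (24 − 22·(171/253))/5 = 42/23.
At t = 9: ŷ = (171/253)·(9) + (42/23)·(1) = 87/11.

ŷ = 7.909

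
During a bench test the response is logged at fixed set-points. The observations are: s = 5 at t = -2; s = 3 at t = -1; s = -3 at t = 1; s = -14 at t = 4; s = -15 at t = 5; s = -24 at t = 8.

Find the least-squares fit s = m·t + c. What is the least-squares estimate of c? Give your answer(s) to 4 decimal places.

Compute the Gram sums: Σt·t = 111, Σt = 15, Σ1 = 6.
And Σt·s = -339, Σs = -48.
Determinant 111·6 − 15² = 441.
m = ((-339)·6 − 15·(-48))/441 = -146/49; c = (111·(-48) − 15·(-339))/441 = -27/49.

c = -0.5510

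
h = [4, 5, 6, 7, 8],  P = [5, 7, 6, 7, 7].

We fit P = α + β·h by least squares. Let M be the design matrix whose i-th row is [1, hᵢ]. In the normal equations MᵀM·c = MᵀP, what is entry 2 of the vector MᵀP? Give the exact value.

196

Entry 2 ↔ basis h, so (MᵀP)_{2} = Σᵢ (h)·Pᵢ = (4)·(5) + (5)·(7) + (6)·(6) + (7)·(7) + (8)·(7) = 196.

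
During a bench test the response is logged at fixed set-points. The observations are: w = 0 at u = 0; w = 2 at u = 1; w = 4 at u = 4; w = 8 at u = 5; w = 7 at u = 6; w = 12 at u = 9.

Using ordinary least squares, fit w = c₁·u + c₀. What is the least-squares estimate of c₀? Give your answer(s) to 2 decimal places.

Entries of MᵀM: Σu·u = 159, Σu = 25, Σ1 = 6.
Moment sums: Σu·w = 208, Σw = 33.
So MᵀM·[c₁, c₀]ᵀ = Mᵀw: [[159, 25]; [25, 6]]·[c₁, c₀]ᵀ = [208, 33]ᵀ.
Δ = 159·6 − 25² = 329.
c₁ = (208·6 − 25·33)/329 = 9/7; c₀ = (159·33 − 25·208)/329 = 1/7.

c₀ = 0.14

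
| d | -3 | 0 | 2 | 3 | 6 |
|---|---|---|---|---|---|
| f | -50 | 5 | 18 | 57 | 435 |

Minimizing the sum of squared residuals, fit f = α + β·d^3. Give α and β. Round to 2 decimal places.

From the data, Σ1 = 5, Σd^3 = 224, Σd^3·d^3 = 48178.
And Σf = 465, Σd^3·f = 96993.
Eliminating β: 48178·(row 1) − 224·(row 2) gives 190714·α = 48178·465 − 224·96993 = 676338, so α = 338169/95357.
Then β = (96993 − 224·(338169/95357))/48178 = 380805/190714.

α = 3.55, β = 2.00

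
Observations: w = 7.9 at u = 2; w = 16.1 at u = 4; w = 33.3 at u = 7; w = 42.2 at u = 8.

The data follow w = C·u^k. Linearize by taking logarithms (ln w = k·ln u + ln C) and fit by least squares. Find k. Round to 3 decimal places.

k = 1.197

Taking logs, ln w = k·ln u + ln C, so regress ln w on ln u.
Σln u = 6.1048, Σ(ln u)² = 10.5129, Σln w = 12.0937, Σln u·ln w = 19.8885.
Equations: 10.5129·k + 6.1048·ln C = 19.8885;  6.1048·k + 4·ln C = 12.0937.
Slope k = (n·Σln u·ln w − Σln u·Σln w)/(n·Σ(ln u)² − (Σln u)²) = (4·19.8885 − 6.1048·12.0937)/4.7831 = 1.19689; ln C = (Σln w − k·Σln u)/n = 1.19672.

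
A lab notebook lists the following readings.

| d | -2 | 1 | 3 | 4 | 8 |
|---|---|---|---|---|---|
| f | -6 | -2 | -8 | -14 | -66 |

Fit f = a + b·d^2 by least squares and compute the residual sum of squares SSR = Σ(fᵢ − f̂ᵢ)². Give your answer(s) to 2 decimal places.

SSR = 11.93

Entries of XᵀX: Σ1 = 5, Σd^2 = 94, Σd^2·d^2 = 4450.
For Xᵀf: Σf = -96, Σd^2·f = -4546.
Normal equations: [[5, 94]; [94, 4450]]·[a, b]ᵀ = [-96, -4546]ᵀ.
Eliminating b: 4450·(row 1) − 94·(row 2) gives 13414·a = 4450·(-96) − 94·(-4546) = 124, so a = 62/6707.
Then b = ((-4546) − 94·(62/6707))/4450 = -6853/6707.
Residuals: -12892/6707, -6623/6707, 7959/6707, 15688/6707, -4132/6707; SSR = 80006/6707.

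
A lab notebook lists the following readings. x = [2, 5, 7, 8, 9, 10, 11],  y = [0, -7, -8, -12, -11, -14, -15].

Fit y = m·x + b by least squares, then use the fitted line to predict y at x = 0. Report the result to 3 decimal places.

From the data, Σx·x = 444, Σx = 52, Σ1 = 7.
Moment sums: Σx·y = -591, Σy = -67.
So AᵀA·[m, b]ᵀ = Aᵀy: [[444, 52]; [52, 7]]·[m, b]ᵀ = [-591, -67]ᵀ.
Δ = 444·7 − 52² = 404.
m = ((-591)·7 − 52·(-67))/404 = -653/404; b = (444·(-67) − 52·(-591))/404 = 246/101.
At x = 0: ŷ = (-653/404)·(0) + (246/101)·(1) = 246/101.

ŷ = 2.436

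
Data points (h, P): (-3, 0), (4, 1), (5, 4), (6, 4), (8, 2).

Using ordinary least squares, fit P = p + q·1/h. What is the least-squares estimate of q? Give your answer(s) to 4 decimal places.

Normal-equation sums: Σ1 = 5, Σ1/h = 49/120, Σ1/h·1/h = 3701/14400.
For XᵀP: ΣP = 11, Σ1/h·P = 59/30.
Normal equations: [[5, 49/120]; [49/120, 3701/14400]]·[p, q]ᵀ = [11, 59/30]ᵀ.
Δ = 5·(3701/14400) − (49/120)² = 671/600.
p = (11·(3701/14400) − (49/120)·(59/30))/(671/600) = 29147/16104; q = (5·(59/30) − (49/120)·11)/(671/600) = 3205/671.

q = 4.7765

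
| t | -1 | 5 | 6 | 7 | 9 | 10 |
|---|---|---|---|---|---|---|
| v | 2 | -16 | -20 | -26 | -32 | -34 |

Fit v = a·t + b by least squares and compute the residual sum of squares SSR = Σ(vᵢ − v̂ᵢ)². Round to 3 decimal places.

SSR = 7.684

Entries of AᵀA: Σt·t = 292, Σt = 36, Σ1 = 6.
Right-hand side: Σt·v = -1012, Σv = -126.
Normal equations: [[292, 36]; [36, 6]]·[a, b]ᵀ = [-1012, -126]ᵀ.
Eliminating b: 6·(row 1) − 36·(row 2) gives 456·a = 6·(-1012) − 36·(-126) = -1536, so a = -64/19.
Then b = ((-126) − 36·(-64/19))/6 = -15/19.
Residuals: -11/19, 31/19, 1, -31/19, -17/19, 9/19; SSR = 146/19.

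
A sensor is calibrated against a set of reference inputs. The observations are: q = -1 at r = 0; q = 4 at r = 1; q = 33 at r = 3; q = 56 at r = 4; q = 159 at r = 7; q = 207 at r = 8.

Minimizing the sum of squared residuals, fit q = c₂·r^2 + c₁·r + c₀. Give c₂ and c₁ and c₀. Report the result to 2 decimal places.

c₂ = 2.93, c₁ = 2.46, c₀ = -1.08

Sums needed: Σr^2·r^2 = 6835, Σr^2·r = 947, Σr^2 = 139, Σr·r = 139, Σr = 23, Σ1 = 6.
For Xᵀq: Σr^2·q = 22236, Σr·q = 3096, Σq = 458.
Row-reducing yields c₂ = 3585/1222, c₁ = 15059/6110, c₀ = -3296/3055.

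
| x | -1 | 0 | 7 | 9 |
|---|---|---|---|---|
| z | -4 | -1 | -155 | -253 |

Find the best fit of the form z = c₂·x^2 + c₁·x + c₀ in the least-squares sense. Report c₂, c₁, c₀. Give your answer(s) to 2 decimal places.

c₂ = -3.03, c₁ = -0.71, c₀ = -1.38

The normal system MᵀM·[c₂, c₁, c₀]ᵀ = Mᵀz is [[8963, 1071, 131]; [1071, 131, 15]; [131, 15, 4]]·[c₂, c₁, c₀]ᵀ = [-28092, -3358, -413]ᵀ.
Row-reducing yields c₂ = -79829/26356, c₁ = -18779/26356, c₀ = -9109/6589.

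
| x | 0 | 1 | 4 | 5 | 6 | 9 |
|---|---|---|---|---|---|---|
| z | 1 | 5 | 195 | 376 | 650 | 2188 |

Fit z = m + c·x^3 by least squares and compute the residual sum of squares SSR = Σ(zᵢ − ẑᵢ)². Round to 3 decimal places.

With design matrix M, MᵀM = [[6, 1135]; [1135, 597819]] and Mᵀz = [3415, 1794937]ᵀ.
det = 6·597819 − 1135² = 2298689.
m = (3415·597819 − 1135·1794937)/2298689 = 4298390/2298689; c = (6·1794937 − 1135·3415)/2298689 = 6893597/2298689.
Residuals: -1999701/2298689, 301458/2298689, 2755757/2298689, -1690951/2298689, 36196/99943, -199071/2298689; SSR = 6645480/2298689.

SSR = 2.891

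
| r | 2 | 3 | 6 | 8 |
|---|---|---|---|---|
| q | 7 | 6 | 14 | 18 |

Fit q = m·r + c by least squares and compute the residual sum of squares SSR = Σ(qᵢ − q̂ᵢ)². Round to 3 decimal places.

Setting ∂/∂m … = 0 gives: 113·m + 19·c = 260;  19·m + 4·c = 45.
det = 113·4 − 19² = 91.
m = (260·4 − 19·45)/91 = 185/91; c = (113·45 − 19·260)/91 = 145/91.
Residuals: 122/91, -22/13, 19/91, 1/7; SSR = 430/91.

SSR = 4.725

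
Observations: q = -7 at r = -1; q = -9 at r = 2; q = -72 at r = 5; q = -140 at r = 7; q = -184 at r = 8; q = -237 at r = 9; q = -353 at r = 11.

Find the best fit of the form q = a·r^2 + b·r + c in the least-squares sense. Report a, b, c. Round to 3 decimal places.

a = -3.044, b = 1.464, c = -1.710

Entries of XᵀX: Σr^2·r^2 = 28341, Σr^2·r = 3047, Σr^2 = 345, Σr·r = 345, Σr = 41, Σ1 = 7.
And Σr^2·q = -82389, Σr·q = -8839, Σq = -1002.
XᵀX·[a, b, c]ᵀ = Xᵀq becomes [[28341, 3047, 345]; [3047, 345, 41]; [345, 41, 7]]·[a, b, c]ᵀ = [-82389, -8839, -1002]ᵀ.
Row-reducing yields a = -1443977/474418, b = 694695/474418, c = -405519/237209.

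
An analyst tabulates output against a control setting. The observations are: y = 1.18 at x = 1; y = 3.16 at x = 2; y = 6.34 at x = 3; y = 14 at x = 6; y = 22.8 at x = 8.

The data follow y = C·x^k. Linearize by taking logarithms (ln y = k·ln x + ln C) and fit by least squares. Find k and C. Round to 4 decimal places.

Let Y = ln y. Fitting Y = k·ln x + ln C by least squares:
Σln x = 5.6630, Σ(ln x)² = 9.2219, Σln y = 8.9288, Σln x·ln y = 14.0570.
Normal system: [[9.2219, 5.6630]; [5.6630, 5]]·[k, ln C]ᵀ = [14.0570, 8.9288]ᵀ.
Solving (det = 14.0403): k = 1.40464, ln C = 0.19487, so C = exp(0.19487) = 1.21515.

k = 1.4046, C = 1.2151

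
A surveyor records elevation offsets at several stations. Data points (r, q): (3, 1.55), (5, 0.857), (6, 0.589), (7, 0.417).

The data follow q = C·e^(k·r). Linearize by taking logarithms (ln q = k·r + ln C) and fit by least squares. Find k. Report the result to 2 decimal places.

With ln qᵢ as the transformed response and rᵢ as the regressor:
Over the data: Σr = 21.0000, Σ(r)² = 119.0000, Σln q = -1.1201, Σr·ln q = -8.7555.
Normal system: [[119.0000, 21.0000]; [21.0000, 4]]·[k, ln C]ᵀ = [-8.7555, -1.1201]ᵀ.
Slope k = (n·Σr·ln q − Σr·Σln q)/(n·Σ(r)² − (Σr)²) = (4·-8.7555 − 21.0000·-1.1201)/35.0000 = -0.32859; ln C = (Σln q − k·Σr)/n = 1.44508.

k = -0.33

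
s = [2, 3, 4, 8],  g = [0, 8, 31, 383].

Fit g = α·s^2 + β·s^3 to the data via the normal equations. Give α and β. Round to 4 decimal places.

α = -2.1174, β = 1.0127

The normal equations are: 4449·α + 34067·β = 25080;  34067·α + 267033·β = 198296.
det = 4449·267033 − 34067² = 27469328.
α = (25080·267033 − 34067·198296)/27469328 = -3635137/1716833; β = (4449·198296 − 34067·25080)/27469328 = 1738659/1716833.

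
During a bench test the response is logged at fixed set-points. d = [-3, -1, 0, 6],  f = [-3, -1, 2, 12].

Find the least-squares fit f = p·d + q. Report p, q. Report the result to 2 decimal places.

The normal equations are: 46·p + 2·q = 82;  2·p + 4·q = 10.
(Σd·d = 46, Σd = 2, Σ1 = 4, Σd·f = 82, Σf = 10.)
Δ = 46·4 − 2² = 180.
p = (82·4 − 2·10)/180 = 77/45; q = (46·10 − 2·82)/180 = 74/45.

p = 1.71, q = 1.64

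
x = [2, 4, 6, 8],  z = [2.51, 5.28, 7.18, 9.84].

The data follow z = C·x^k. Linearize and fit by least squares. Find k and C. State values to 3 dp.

k = 0.971, C = 1.305

Linearized form: ln z = k·ln x + ln C. From the 4 transformed points,
Σln x = 5.9506, Σ(ln x)² = 9.9367, Σln z = 6.8420, Σln x·ln z = 11.2312.
Equations: 9.9367·k + 5.9506·ln C = 11.2312;  5.9506·k + 4·ln C = 6.8420.
Δ = 9.9367·4 − (5.9506)² = 4.3368; k = (11.2312·4 − 5.9506·6.8420)/4.3368 = 0.97095, ln C = (9.9367·6.8420 − 5.9506·11.2312)/4.3368 = 0.26605, so C = exp(0.26605) = 1.30480.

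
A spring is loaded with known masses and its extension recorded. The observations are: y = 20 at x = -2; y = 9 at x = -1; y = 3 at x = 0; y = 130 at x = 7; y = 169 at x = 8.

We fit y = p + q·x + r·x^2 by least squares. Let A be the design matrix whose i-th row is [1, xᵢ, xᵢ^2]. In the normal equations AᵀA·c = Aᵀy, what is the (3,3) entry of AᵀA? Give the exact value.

Row 3 ↔ basis x^2, column 3 ↔ basis x^2, so (AᵀA)_{3,3} = Σᵢ (x^2)·(x^2) = (4)·(4) + (1)·(1) + (0)·(0) + (49)·(49) + (64)·(64) = 6514.

6514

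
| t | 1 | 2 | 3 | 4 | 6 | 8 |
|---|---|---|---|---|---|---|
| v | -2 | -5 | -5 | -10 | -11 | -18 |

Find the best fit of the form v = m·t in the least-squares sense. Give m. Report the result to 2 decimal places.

m = -2.13

Entries of AᵀA: Σt·t = 130.
Moment sums: Σt·v = -277.
AᵀA·[m]ᵀ = Aᵀv becomes [[130]]·[m]ᵀ = [-277]ᵀ.
m = (-277)/130 = -2.13077.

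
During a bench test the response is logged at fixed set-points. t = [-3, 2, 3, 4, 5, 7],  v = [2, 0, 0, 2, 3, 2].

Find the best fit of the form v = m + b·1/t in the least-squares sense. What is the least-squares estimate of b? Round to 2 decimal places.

Compute the Gram sums: Σ1 = 6, Σ1/t = 153/140, Σ1/t·1/t = 104981/176400.
Moment sums: Σv = 9, Σ1/t·v = 151/210.
Normal equations: [[6, 153/140]; [153/140, 104981/176400]]·[m, b]ᵀ = [9, 151/210]ᵀ.
Determinant 6·(104981/176400) − (153/140)² = 27947/11760.
m = (9·(104981/176400) − (153/140)·(151/210))/(27947/11760) = 268737/139735; b = (6·(151/210) − (153/140)·9)/(27947/11760) = -64932/27947.

b = -2.32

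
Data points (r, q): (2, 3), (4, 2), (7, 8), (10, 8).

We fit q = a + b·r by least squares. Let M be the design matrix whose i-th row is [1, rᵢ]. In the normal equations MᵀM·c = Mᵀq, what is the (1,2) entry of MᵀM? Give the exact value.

23

Row 1 ↔ basis 1, column 2 ↔ basis r, so (MᵀM)_{1,2} = Σᵢ r = (1)·(2) + (1)·(4) + (1)·(7) + (1)·(10) = 23.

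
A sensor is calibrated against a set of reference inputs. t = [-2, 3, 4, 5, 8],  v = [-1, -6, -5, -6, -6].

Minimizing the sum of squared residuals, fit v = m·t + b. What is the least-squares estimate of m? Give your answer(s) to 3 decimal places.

Forming AᵀA = [[118, 18]; [18, 5]] and Aᵀv = [-114, -24]ᵀ gives AᵀA·[m, b]ᵀ = Aᵀv.
Δ = 118·5 − 18² = 266.
m = ((-114)·5 − 18·(-24))/266 = -69/133; b = (118·(-24) − 18·(-114))/266 = -390/133.

m = -0.519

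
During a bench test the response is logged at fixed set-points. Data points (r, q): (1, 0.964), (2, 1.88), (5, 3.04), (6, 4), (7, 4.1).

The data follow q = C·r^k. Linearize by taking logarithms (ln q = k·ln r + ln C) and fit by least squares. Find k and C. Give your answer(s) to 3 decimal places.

With ln qᵢ as the transformed response and ln rᵢ as the regressor:
AᵀA = [[10.0677, 6.0403]; [6.0403, 5]], rhs = [7.4566, 4.5037]ᵀ  (here Σln r = 6.0403, Σ(ln r)² = 10.0677, Σln q = 4.5037, Σln r·ln q = 7.4566).
Δ = 10.0677·5 − (6.0403)² = 13.8539; k = (7.4566·5 − 6.0403·4.5037)/13.8539 = 0.72753, ln C = (10.0677·4.5037 − 6.0403·7.4566)/13.8539 = 0.02185, so C = exp(0.02185) = 1.02209.

k = 0.728, C = 1.022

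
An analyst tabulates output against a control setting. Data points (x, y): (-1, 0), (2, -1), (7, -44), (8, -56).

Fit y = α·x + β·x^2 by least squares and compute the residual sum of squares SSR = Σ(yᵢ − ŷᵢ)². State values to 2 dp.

SSR = 6.85

Normal-equation sums: Σx·x = 118, Σx·x^2 = 862, Σx^2·x^2 = 6514.
Moment sums: Σx·y = -758, Σx^2·y = -5744.
det = 118·6514 − 862² = 25608.
α = ((-758)·6514 − 862·(-5744))/25608 = 1143/2134; β = (118·(-5744) − 862·(-758))/25608 = -2033/2134.
Residuals: 1588/1067, 1856/1067, -1140/1067, 732/1067; SSR = 7312/1067.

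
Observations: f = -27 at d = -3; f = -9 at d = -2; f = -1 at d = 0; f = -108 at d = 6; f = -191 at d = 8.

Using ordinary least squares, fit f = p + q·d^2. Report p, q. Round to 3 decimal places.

With design matrix A, AᵀA = [[5, 113]; [113, 5489]] and Aᵀf = [-336, -16391]ᵀ.
det = 5·5489 − 113² = 14676.
p = ((-336)·5489 − 113·(-16391))/14676 = 7879/14676; q = (5·(-16391) − 113·(-336))/14676 = -43987/14676.

p = 0.537, q = -2.997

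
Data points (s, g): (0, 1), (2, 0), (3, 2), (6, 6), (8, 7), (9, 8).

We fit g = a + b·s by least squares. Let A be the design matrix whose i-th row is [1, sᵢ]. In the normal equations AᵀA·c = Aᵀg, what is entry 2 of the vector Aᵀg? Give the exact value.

170

Entry 2 ↔ basis s, so (Aᵀg)_{2} = Σᵢ (s)·gᵢ = (0)·(1) + (2)·(0) + (3)·(2) + (6)·(6) + (8)·(7) + (9)·(8) = 170.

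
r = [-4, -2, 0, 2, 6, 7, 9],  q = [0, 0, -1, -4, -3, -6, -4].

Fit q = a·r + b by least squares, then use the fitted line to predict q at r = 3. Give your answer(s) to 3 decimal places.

q̂ = -2.744

From the data, Σr·r = 190, Σr = 18, Σ1 = 7.
Moment sums: Σr·q = -104, Σq = -18.
det = 190·7 − 18² = 1006.
a = ((-104)·7 − 18·(-18))/1006 = -202/503; b = (190·(-18) − 18·(-104))/1006 = -774/503.
At r = 3: q̂ = (-202/503)·(3) + (-774/503)·(1) = -1380/503.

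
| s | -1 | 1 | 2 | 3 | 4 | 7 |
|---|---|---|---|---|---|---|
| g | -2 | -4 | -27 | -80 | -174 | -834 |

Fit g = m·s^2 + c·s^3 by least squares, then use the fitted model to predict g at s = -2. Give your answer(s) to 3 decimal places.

ĝ = 5.443

With design matrix X, XᵀX = [[2756, 18106]; [18106, 122540]] and Xᵀg = [-44484, -299576]ᵀ.
det = 2756·122540 − 18106² = 9893004.
m = ((-44484)·122540 − 18106·(-299576))/9893004 = -612416/224841; c = (2756·(-299576) − 18106·(-44484))/9893004 = -5051038/2473251.
At s = -2: ĝ = (-612416/224841)·(4) + (-5051038/2473251)·(-8) = 13462000/2473251.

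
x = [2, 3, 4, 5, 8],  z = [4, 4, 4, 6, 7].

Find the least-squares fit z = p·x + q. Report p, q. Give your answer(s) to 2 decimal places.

Compute the Gram sums: Σx·x = 118, Σx = 22, Σ1 = 5.
For Aᵀz: Σx·z = 122, Σz = 25.
So AᵀA·[p, q]ᵀ = Aᵀz: [[118, 22]; [22, 5]]·[p, q]ᵀ = [122, 25]ᵀ.
Determinant 118·5 − 22² = 106.
p = (122·5 − 22·25)/106 = 30/53; q = (118·25 − 22·122)/106 = 133/53.

p = 0.57, q = 2.51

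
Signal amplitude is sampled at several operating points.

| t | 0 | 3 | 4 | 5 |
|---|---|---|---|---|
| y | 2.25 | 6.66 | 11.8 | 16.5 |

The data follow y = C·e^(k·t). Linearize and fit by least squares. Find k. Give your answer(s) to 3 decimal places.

k = 0.403

With ln yᵢ as the transformed response and tᵢ as the regressor:
AᵀA = [[50.0000, 12.0000]; [12.0000, 4]], rhs = [29.5776, 7.9785]ᵀ  (here Σt = 12.0000, Σ(t)² = 50.0000, Σln y = 7.9785, Σt·ln y = 29.5776).
Solving (det = 56.0000): k = 0.40300, ln C = 0.78562.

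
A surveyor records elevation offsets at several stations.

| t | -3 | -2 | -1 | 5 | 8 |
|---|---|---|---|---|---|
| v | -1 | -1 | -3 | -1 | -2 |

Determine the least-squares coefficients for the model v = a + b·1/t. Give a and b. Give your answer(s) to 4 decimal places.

a = -1.2957, b = 1.0086

AᵀA·[a, b]ᵀ = Aᵀv reads: 5·a + (-181/120)·b = -8;  (-181/120)·a + (20401/14400)·b = 203/60.
Eliminating b: (20401/14400)·(row 1) − (-181/120)·(row 2) gives (17311/3600)·a = (20401/14400)·(-8) − (-181/120)·(203/60) = -44861/7200, so a = -44861/34622.
Then b = ((203/60) − (-181/120)·(-44861/34622))/(20401/14400) = 17460/17311.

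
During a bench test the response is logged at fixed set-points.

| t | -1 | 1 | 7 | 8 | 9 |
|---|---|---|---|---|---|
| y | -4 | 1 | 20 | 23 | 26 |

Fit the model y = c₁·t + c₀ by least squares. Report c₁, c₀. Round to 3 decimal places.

c₁ = 3.047, c₀ = -1.426

Setting ∂/∂c₁ … = 0 gives: 196·c₁ + 24·c₀ = 563;  24·c₁ + 5·c₀ = 66.
(Σt·t = 196, Σt = 24, Σ1 = 5, Σt·y = 563, Σy = 66.)
Eliminating c₀: 5·(row 1) − 24·(row 2) gives 404·c₁ = 5·563 − 24·66 = 1231, so c₁ = 1231/404.
Then c₀ = (66 − 24·(1231/404))/5 = -144/101.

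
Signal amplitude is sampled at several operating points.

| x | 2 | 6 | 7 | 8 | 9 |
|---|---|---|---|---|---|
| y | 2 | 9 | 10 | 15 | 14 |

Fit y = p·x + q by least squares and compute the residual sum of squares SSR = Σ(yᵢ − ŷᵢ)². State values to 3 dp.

SSR = 6.137

Normal-equation sums: Σx·x = 234, Σx = 32, Σ1 = 5.
Right-hand side: Σx·y = 374, Σy = 50.
Normal equations: [[234, 32]; [32, 5]]·[p, q]ᵀ = [374, 50]ᵀ.
det = 234·5 − 32² = 146.
p = (374·5 − 32·50)/146 = 135/73; q = (234·50 − 32·374)/146 = -134/73.
Residuals: 10/73, -19/73, -81/73, 149/73, -59/73; SSR = 448/73.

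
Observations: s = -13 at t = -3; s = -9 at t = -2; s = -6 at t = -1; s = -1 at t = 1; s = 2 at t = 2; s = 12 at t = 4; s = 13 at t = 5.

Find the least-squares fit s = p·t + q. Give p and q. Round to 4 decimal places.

Sums needed: Σt·t = 60, Σt = 6, Σ1 = 7.
Right-hand side: Σt·s = 179, Σs = -2.
Determinant 60·7 − 6² = 384.
p = (179·7 − 6·(-2))/384 = 1265/384; q = (60·(-2) − 6·179)/384 = -199/64.

p = 3.2943, q = -3.1094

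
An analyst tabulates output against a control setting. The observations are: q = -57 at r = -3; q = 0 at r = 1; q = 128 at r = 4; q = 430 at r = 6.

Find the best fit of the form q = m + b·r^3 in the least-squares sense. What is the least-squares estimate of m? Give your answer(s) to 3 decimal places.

m = -1.914

From the data, Σ1 = 4, Σr^3 = 254, Σr^3·r^3 = 51482.
Moment sums: Σq = 501, Σr^3·q = 102611.
Δ = 4·51482 − 254² = 141412.
m = (501·51482 − 254·102611)/141412 = -67678/35353; b = (4·102611 − 254·501)/141412 = 141595/70706.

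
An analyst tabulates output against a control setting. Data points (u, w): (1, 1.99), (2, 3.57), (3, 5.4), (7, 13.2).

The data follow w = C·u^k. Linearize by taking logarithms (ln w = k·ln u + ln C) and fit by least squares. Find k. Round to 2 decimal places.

Let Y = ln w. Fitting Y = k·ln u + ln C by least squares:
Sums: Σln u = 3.7377, Σ(ln u)² = 5.4740, Σln w = 6.2273, Σln u·ln w = 7.7556.
Normal system: [[5.4740, 3.7377]; [3.7377, 4]]·[k, ln C]ᵀ = [7.7556, 6.2273]ᵀ.
Δ = 5.4740·4 − (3.7377)² = 7.9257; k = (7.7556·4 − 3.7377·6.2273)/7.9257 = 0.97744, ln C = (5.4740·6.2273 − 3.7377·7.7556)/7.9257 = 0.64349.

k = 0.98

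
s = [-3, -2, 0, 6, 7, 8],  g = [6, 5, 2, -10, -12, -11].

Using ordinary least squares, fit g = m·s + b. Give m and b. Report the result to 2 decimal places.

m = -1.73, b = 1.28

Forming MᵀM = [[162, 16]; [16, 6]] and Mᵀg = [-260, -20]ᵀ gives MᵀM·[m, b]ᵀ = Mᵀg.
Determinant 162·6 − 16² = 716.
m = ((-260)·6 − 16·(-20))/716 = -310/179; b = (162·(-20) − 16·(-260))/716 = 230/179.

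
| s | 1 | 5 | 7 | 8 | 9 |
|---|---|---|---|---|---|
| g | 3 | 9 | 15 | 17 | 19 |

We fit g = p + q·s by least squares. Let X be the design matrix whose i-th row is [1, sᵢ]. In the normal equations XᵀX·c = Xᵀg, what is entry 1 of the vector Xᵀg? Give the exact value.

Entry 1 ↔ basis 1, so (Xᵀg)_{1} = Σᵢ gᵢ = (1)·(3) + (1)·(9) + (1)·(15) + (1)·(17) + (1)·(19) = 63.

63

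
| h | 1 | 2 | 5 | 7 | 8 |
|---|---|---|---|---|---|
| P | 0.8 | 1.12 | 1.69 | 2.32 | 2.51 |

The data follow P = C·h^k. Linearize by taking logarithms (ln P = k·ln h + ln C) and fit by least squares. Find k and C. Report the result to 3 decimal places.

Taking logs, ln P = k·ln h + ln C, so regress ln P on ln h.
Over the data: Σln h = 6.3279, Σ(ln h)² = 11.1814, Σln P = 2.1768, Σln h·ln P = 4.4744.
Normal system: [[11.1814, 6.3279]; [6.3279, 5]]·[k, ln C]ᵀ = [4.4744, 2.1768]ᵀ.
Solving (det = 15.8642): k = 0.54194, ln C = -0.25052, so C = exp(-0.25052) = 0.77840.

k = 0.542, C = 0.778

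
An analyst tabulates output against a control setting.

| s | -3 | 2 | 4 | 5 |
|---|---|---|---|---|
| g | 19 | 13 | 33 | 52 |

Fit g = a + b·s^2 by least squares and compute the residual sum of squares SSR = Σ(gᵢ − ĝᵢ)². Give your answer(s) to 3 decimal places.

SSR = 7.930

Entries of XᵀX: Σ1 = 4, Σs^2 = 54, Σs^2·s^2 = 978.
Moment sums: Σg = 117, Σs^2·g = 2051.
So XᵀX·[a, b]ᵀ = Xᵀg: [[4, 54]; [54, 978]]·[a, b]ᵀ = [117, 2051]ᵀ.
det = 4·978 − 54² = 996.
a = (117·978 − 54·2051)/996 = 306/83; b = (4·2051 − 54·117)/996 = 943/498.
Residuals: -287/166, 433/249, -245/249, 485/498; SSR = 3949/498.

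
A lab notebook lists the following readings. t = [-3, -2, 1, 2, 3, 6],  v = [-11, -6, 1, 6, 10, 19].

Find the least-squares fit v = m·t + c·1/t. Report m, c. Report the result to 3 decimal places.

m = 3.374, c = -1.758

From the data, Σt·t = 63, Σt·1/t = 6, Σ1/t·1/t = 7/4.
Moment sums: Σt·v = 202, Σ1/t·v = 103/6.
So MᵀM·[m, c]ᵀ = Mᵀv: [[63, 6]; [6, 7/4]]·[m, c]ᵀ = [202, 103/6]ᵀ.
det = 63·(7/4) − 6² = 297/4.
m = (202·(7/4) − 6·(103/6))/(297/4) = 334/99; c = (63·(103/6) − 6·202)/(297/4) = -58/33.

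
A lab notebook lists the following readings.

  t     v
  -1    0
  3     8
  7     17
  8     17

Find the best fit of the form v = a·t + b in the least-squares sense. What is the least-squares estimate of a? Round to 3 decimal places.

a = 1.980

The normal equations are: 123·a + 17·b = 279;  17·a + 4·b = 42.
(Σt·t = 123, Σt = 17, Σ1 = 4, Σt·v = 279, Σv = 42.)
Determinant 123·4 − 17² = 203.
a = (279·4 − 17·42)/203 = 402/203; b = (123·42 − 17·279)/203 = 423/203.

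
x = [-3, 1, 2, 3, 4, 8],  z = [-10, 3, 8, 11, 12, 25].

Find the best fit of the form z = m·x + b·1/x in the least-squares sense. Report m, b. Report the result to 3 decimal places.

m = 3.160, b = 0.751

With design matrix A, AᵀA = [[103, 6]; [6, 893/576]] and Aᵀz = [330, 161/8]ᵀ.
det = 103·(893/576) − 6² = 71243/576.
m = (330·(893/576) − 6·(161/8))/(71243/576) = 225138/71243; b = (103·(161/8) − 6·330)/(71243/576) = 53496/71243.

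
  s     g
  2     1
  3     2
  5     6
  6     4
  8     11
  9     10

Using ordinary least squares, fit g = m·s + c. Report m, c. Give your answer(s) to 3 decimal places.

The normal system XᵀX·[m, c]ᵀ = Xᵀg is [[219, 33]; [33, 6]]·[m, c]ᵀ = [240, 34]ᵀ.
Eliminating c: 6·(row 1) − 33·(row 2) gives 225·m = 6·240 − 33·34 = 318, so m = 106/75.
Then c = (34 − 33·(106/75))/6 = -158/75.

m = 1.413, c = -2.107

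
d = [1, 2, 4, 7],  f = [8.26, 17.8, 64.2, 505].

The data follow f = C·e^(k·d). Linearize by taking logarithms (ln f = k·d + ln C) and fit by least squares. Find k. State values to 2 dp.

Taking logs, ln f = k·d + ln C, so regress ln f on d.
XᵀX = [[70.0000, 14.0000]; [14.0000, 4]], rhs = [68.0897, 15.3772]ᵀ  (here Σd = 14.0000, Σ(d)² = 70.0000, Σln f = 15.3772, Σd·ln f = 68.0897).
Slope k = (n·Σd·ln f − Σd·Σln f)/(n·Σ(d)² − (Σd)²) = (4·68.0897 − 14.0000·15.3772)/84.0000 = 0.67950; ln C = (Σln f − k·Σd)/n = 1.46603.

k = 0.68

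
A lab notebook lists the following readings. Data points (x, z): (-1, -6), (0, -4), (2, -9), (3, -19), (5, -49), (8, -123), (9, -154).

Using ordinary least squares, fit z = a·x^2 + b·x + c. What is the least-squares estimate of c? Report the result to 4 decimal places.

Normal-equation sums: Σx^2·x^2 = 11380, Σx^2·x = 1400, Σx^2 = 184, Σx·x = 184, Σx = 26, Σ1 = 7.
Right-hand side: Σx^2·z = -21784, Σx·z = -2684, Σz = -364.
Inverting the 3×3 Gram matrix, [a, b, c]ᵀ = [-5520/2849, 167/259, -9874/2849]ᵀ.

c = -3.4658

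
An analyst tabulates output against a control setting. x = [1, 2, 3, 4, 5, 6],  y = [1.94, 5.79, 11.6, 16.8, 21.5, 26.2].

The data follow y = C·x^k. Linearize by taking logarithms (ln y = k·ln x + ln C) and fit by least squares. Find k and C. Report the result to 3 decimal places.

k = 1.472, C = 2.062

With ln yᵢ as the transformed response and ln xᵢ as the regressor:
AᵀA = [[9.4099, 6.5793]; [6.5793, 6]], rhs = [18.6105, 14.0250]ᵀ  (here Σln x = 6.5793, Σ(ln x)² = 9.4099, Σln y = 14.0250, Σln x·ln y = 18.6105).
Δ = 9.4099·6 − (6.5793)² = 13.1729; k = (18.6105·6 − 6.5793·14.0250)/13.1729 = 1.47189, ln C = (9.4099·14.0250 − 6.5793·18.6105)/13.1729 = 0.72352, so C = exp(0.72352) = 2.06167.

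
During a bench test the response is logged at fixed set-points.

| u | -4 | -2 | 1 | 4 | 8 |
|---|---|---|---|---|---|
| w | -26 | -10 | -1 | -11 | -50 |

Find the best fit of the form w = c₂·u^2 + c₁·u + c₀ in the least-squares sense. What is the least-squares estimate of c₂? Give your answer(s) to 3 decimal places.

With design matrix A, AᵀA = [[4625, 505, 101]; [505, 101, 7]; [101, 7, 5]] and Aᵀw = [-3833, -321, -98]ᵀ.
Solving the 3×3 system (Gaussian elimination) gives c₂ = -9463/9586, c₁ = 55225/28758, c₀ = -33757/14379.

c₂ = -0.987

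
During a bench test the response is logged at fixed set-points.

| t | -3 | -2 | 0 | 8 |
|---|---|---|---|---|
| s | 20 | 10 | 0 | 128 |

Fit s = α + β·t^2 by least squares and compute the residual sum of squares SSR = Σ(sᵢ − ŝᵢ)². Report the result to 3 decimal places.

SSR = 3.040

Compute the Gram sums: Σ1 = 4, Σt^2 = 77, Σt^2·t^2 = 4193.
Moment sums: Σs = 158, Σt^2·s = 8412.
So AᵀA·[α, β]ᵀ = Aᵀs: [[4, 77]; [77, 4193]]·[α, β]ᵀ = [158, 8412]ᵀ.
Δ = 4·4193 − 77² = 10843.
α = (158·4193 − 77·8412)/10843 = 2110/1549; β = (4·8412 − 77·158)/10843 = 21482/10843.
Residuals: 8752/10843, 7732/10843, -2110/1549, -1714/10843; SSR = 32968/10843.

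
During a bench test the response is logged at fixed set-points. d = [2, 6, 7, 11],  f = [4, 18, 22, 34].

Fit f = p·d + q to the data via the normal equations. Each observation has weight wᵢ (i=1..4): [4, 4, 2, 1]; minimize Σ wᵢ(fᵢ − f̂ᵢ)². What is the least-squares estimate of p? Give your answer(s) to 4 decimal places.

Entries of MᵀWM: Σwᵢ·d·d = 379, Σwᵢ·d = 57, Σwᵢ·1 = 11.
And Σwᵢ·d·f = 1146, Σwᵢ·f = 166.
Normal equations: [[379, 57]; [57, 11]]·[p, q]ᵀ = [1146, 166]ᵀ.
Δ = 379·11 − 57² = 920.
p = (1146·11 − 57·166)/920 = 393/115; q = (379·166 − 57·1146)/920 = -301/115.

p = 3.4174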